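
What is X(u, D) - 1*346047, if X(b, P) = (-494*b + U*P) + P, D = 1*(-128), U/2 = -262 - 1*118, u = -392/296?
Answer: -9184909/37 ≈ -2.4824e+5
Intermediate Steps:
u = -49/37 (u = -392*1/296 = -49/37 ≈ -1.3243)
U = -760 (U = 2*(-262 - 1*118) = 2*(-262 - 118) = 2*(-380) = -760)
D = -128
X(b, P) = -759*P - 494*b (X(b, P) = (-494*b - 760*P) + P = (-760*P - 494*b) + P = -759*P - 494*b)
X(u, D) - 1*346047 = (-759*(-128) - 494*(-49/37)) - 1*346047 = (97152 + 24206/37) - 346047 = 3618830/37 - 346047 = -9184909/37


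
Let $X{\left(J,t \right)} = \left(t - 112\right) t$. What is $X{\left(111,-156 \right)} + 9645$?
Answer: $51453$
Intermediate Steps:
$X{\left(J,t \right)} = t \left(-112 + t\right)$ ($X{\left(J,t \right)} = \left(-112 + t\right) t = t \left(-112 + t\right)$)
$X{\left(111,-156 \right)} + 9645 = - 156 \left(-112 - 156\right) + 9645 = \left(-156\right) \left(-268\right) + 9645 = 41808 + 9645 = 51453$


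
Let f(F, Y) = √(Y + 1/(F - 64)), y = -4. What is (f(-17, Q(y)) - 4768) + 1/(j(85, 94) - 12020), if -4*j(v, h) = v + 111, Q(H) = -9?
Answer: -57544993/12069 + I*√730/9 ≈ -4768.0 + 3.0021*I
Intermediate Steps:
f(F, Y) = √(Y + 1/(-64 + F))
j(v, h) = -111/4 - v/4 (j(v, h) = -(v + 111)/4 = -(111 + v)/4 = -111/4 - v/4)
(f(-17, Q(y)) - 4768) + 1/(j(85, 94) - 12020) = (√((1 - 9*(-64 - 17))/(-64 - 17)) - 4768) + 1/((-111/4 - ¼*85) - 12020) = (√((1 - 9*(-81))/(-81)) - 4768) + 1/((-111/4 - 85/4) - 12020) = (√(-(1 + 729)/81) - 4768) + 1/(-49 - 12020) = (√(-1/81*730) - 4768) + 1/(-12069) = (√(-730/81) - 4768) - 1/12069 = (I*√730/9 - 4768) - 1/12069 = (-4768 + I*√730/9) - 1/12069 = -57544993/12069 + I*√730/9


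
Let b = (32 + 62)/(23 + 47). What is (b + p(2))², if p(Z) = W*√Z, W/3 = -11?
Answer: 2670259/1225 - 3102*√2/35 ≈ 2054.5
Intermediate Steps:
W = -33 (W = 3*(-11) = -33)
b = 47/35 (b = 94/70 = 94*(1/70) = 47/35 ≈ 1.3429)
p(Z) = -33*√Z
(b + p(2))² = (47/35 - 33*√2)²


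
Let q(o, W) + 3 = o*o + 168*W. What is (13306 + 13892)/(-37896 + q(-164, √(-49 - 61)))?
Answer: -299259594/124170649 - 4569264*I*√110/124170649 ≈ -2.4101 - 0.38594*I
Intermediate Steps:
q(o, W) = -3 + o² + 168*W (q(o, W) = -3 + (o*o + 168*W) = -3 + (o² + 168*W) = -3 + o² + 168*W)
(13306 + 13892)/(-37896 + q(-164, √(-49 - 61))) = (13306 + 13892)/(-37896 + (-3 + (-164)² + 168*√(-49 - 61))) = 27198/(-37896 + (-3 + 26896 + 168*√(-110))) = 27198/(-37896 + (-3 + 26896 + 168*(I*√110))) = 27198/(-37896 + (-3 + 26896 + 168*I*√110)) = 27198/(-37896 + (26893 + 168*I*√110)) = 27198/(-11003 + 168*I*√110)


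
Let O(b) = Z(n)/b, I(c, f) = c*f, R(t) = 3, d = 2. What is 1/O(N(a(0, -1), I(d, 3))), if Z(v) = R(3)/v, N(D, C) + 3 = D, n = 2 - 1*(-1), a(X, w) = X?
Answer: -3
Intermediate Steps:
n = 3 (n = 2 + 1 = 3)
N(D, C) = -3 + D
Z(v) = 3/v
O(b) = 1/b (O(b) = (3/3)/b = (3*(1/3))/b = 1/b)
1/O(N(a(0, -1), I(d, 3))) = 1/(1/(-3 + 0)) = 1/(1/(-3)) = 1/(-1/3) = -3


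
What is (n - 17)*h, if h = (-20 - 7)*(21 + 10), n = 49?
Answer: -26784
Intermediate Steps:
h = -837 (h = -27*31 = -837)
(n - 17)*h = (49 - 17)*(-837) = 32*(-837) = -26784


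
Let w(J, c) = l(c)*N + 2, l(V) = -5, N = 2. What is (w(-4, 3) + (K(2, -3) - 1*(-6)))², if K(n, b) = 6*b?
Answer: 400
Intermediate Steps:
w(J, c) = -8 (w(J, c) = -5*2 + 2 = -10 + 2 = -8)
(w(-4, 3) + (K(2, -3) - 1*(-6)))² = (-8 + (6*(-3) - 1*(-6)))² = (-8 + (-18 + 6))² = (-8 - 12)² = (-20)² = 400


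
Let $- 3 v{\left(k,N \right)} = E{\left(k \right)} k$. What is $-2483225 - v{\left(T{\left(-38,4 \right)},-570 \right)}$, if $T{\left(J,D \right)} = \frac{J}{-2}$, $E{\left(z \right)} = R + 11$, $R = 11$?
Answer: $- \frac{7449257}{3} \approx -2.4831 \cdot 10^{6}$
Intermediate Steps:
$E{\left(z \right)} = 22$ ($E{\left(z \right)} = 11 + 11 = 22$)
$T{\left(J,D \right)} = - \frac{J}{2}$ ($T{\left(J,D \right)} = J \left(- \frac{1}{2}\right) = - \frac{J}{2}$)
$v{\left(k,N \right)} = - \frac{22 k}{3}$
$-2483225 - v{\left(T{\left(-38,4 \right)},-570 \right)} = -2483225 - - \frac{22 \left(\left(- \frac{1}{2}\right) \left(-38\right)\right)}{3} = -2483225 - \left(- \frac{22}{3}\right) 19 = -2483225 - - \frac{418}{3} = -2483225 + \frac{418}{3} = - \frac{7449257}{3}$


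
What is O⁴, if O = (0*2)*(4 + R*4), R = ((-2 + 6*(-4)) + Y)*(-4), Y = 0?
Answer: 0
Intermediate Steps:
R = 104 (R = ((-2 + 6*(-4)) + 0)*(-4) = ((-2 - 24) + 0)*(-4) = (-26 + 0)*(-4) = -26*(-4) = 104)
O = 0 (O = (0*2)*(4 + 104*4) = 0*(4 + 416) = 0*420 = 0)
O⁴ = 0⁴ = 0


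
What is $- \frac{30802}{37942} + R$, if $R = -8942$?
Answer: $- \frac{169654083}{18971} \approx -8942.8$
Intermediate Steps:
$- \frac{30802}{37942} + R = - \frac{30802}{37942} - 8942 = \left(-30802\right) \frac{1}{37942} - 8942 = - \frac{15401}{18971} - 8942 = - \frac{169654083}{18971}$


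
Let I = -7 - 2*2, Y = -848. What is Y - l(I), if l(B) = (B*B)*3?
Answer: -1211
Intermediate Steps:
I = -11 (I = -7 - 4 = -11)
l(B) = 3*B**2 (l(B) = B**2*3 = 3*B**2)
Y - l(I) = -848 - 3*(-11)**2 = -848 - 3*121 = -848 - 1*363 = -848 - 363 = -1211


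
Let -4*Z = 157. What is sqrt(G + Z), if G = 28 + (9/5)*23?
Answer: 3*sqrt(335)/10 ≈ 5.4909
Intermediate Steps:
Z = -157/4 (Z = -1/4*157 = -157/4 ≈ -39.250)
G = 347/5 (G = 28 + (9*(1/5))*23 = 28 + (9/5)*23 = 28 + 207/5 = 347/5 ≈ 69.400)
sqrt(G + Z) = sqrt(347/5 - 157/4) = sqrt(603/20) = 3*sqrt(335)/10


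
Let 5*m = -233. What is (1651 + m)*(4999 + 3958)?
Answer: 71853054/5 ≈ 1.4371e+7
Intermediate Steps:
m = -233/5 (m = (1/5)*(-233) = -233/5 ≈ -46.600)
(1651 + m)*(4999 + 3958) = (1651 - 233/5)*(4999 + 3958) = (8022/5)*8957 = 71853054/5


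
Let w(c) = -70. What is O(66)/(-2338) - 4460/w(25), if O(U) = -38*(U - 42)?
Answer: 74938/1169 ≈ 64.104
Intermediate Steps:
O(U) = 1596 - 38*U (O(U) = -38*(-42 + U) = 1596 - 38*U)
O(66)/(-2338) - 4460/w(25) = (1596 - 38*66)/(-2338) - 4460/(-70) = (1596 - 2508)*(-1/2338) - 4460*(-1/70) = -912*(-1/2338) + 446/7 = 456/1169 + 446/7 = 74938/1169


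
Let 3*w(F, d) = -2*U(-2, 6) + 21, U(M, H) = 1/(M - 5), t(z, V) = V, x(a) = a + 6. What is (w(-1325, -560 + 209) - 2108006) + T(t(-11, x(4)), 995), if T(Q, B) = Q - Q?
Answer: -44267977/21 ≈ -2.1080e+6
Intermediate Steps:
x(a) = 6 + a
T(Q, B) = 0
U(M, H) = 1/(-5 + M)
w(F, d) = 149/21 (w(F, d) = (-2/(-5 - 2) + 21)/3 = (-2/(-7) + 21)/3 = (-2*(-⅐) + 21)/3 = (2/7 + 21)/3 = (⅓)*(149/7) = 149/21)
(w(-1325, -560 + 209) - 2108006) + T(t(-11, x(4)), 995) = (149/21 - 2108006) + 0 = -44267977/21 + 0 = -44267977/21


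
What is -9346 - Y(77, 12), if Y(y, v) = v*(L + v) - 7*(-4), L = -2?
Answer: -9494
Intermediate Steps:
Y(y, v) = 28 + v*(-2 + v) (Y(y, v) = v*(-2 + v) - 7*(-4) = v*(-2 + v) + 28 = 28 + v*(-2 + v))
-9346 - Y(77, 12) = -9346 - (28 + 12**2 - 2*12) = -9346 - (28 + 144 - 24) = -9346 - 1*148 = -9346 - 148 = -9494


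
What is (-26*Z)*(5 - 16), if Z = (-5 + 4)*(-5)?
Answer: 1430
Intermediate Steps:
Z = 5 (Z = -1*(-5) = 5)
(-26*Z)*(5 - 16) = (-26*5)*(5 - 16) = -130*(-11) = 1430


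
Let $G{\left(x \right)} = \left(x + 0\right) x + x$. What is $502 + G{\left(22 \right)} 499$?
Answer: $252996$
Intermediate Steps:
$G{\left(x \right)} = x + x^{2}$ ($G{\left(x \right)} = x x + x = x^{2} + x = x + x^{2}$)
$502 + G{\left(22 \right)} 499 = 502 + 22 \left(1 + 22\right) 499 = 502 + 22 \cdot 23 \cdot 499 = 502 + 506 \cdot 499 = 502 + 252494 = 252996$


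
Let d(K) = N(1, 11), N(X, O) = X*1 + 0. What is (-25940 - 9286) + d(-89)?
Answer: -35225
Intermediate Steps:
N(X, O) = X (N(X, O) = X + 0 = X)
d(K) = 1
(-25940 - 9286) + d(-89) = (-25940 - 9286) + 1 = -35226 + 1 = -35225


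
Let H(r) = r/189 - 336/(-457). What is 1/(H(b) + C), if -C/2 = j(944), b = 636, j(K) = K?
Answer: -28791/54239356 ≈ -0.00053081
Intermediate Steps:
C = -1888 (C = -2*944 = -1888)
H(r) = 336/457 + r/189 (H(r) = r*(1/189) - 336*(-1/457) = r/189 + 336/457 = 336/457 + r/189)
1/(H(b) + C) = 1/((336/457 + (1/189)*636) - 1888) = 1/((336/457 + 212/63) - 1888) = 1/(118052/28791 - 1888) = 1/(-54239356/28791) = -28791/54239356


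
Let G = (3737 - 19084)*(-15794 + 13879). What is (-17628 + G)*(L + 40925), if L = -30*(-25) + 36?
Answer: 1225130361547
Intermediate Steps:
G = 29389505 (G = -15347*(-1915) = 29389505)
L = 786 (L = 750 + 36 = 786)
(-17628 + G)*(L + 40925) = (-17628 + 29389505)*(786 + 40925) = 29371877*41711 = 1225130361547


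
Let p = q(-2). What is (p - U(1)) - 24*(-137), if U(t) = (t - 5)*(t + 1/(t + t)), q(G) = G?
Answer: 3292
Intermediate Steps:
p = -2
U(t) = (-5 + t)*(t + 1/(2*t))
(p - U(1)) - 24*(-137) = (-2 - (1/2 + 1**2 - 5*1 - 5/2/1)) - 24*(-137) = (-2 - (1/2 + 1 - 5 - 5/2*1)) + 3288 = (-2 - (1/2 + 1 - 5 - 5/2)) + 3288 = (-2 - 1*(-6)) + 3288 = (-2 + 6) + 3288 = 4 + 3288 = 3292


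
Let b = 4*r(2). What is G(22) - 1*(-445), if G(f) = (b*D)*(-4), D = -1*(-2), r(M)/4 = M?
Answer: 189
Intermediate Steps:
r(M) = 4*M
D = 2
b = 32 (b = 4*(4*2) = 4*8 = 32)
G(f) = -256 (G(f) = (32*2)*(-4) = 64*(-4) = -256)
G(22) - 1*(-445) = -256 - 1*(-445) = -256 + 445 = 189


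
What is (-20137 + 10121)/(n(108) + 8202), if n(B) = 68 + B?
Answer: -5008/4189 ≈ -1.1955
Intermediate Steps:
(-20137 + 10121)/(n(108) + 8202) = (-20137 + 10121)/((68 + 108) + 8202) = -10016/(176 + 8202) = -10016/8378 = -10016*1/8378 = -5008/4189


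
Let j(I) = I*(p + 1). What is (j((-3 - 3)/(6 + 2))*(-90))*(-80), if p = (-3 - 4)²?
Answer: -270000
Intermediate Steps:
p = 49 (p = (-7)² = 49)
j(I) = 50*I (j(I) = I*(49 + 1) = I*50 = 50*I)
(j((-3 - 3)/(6 + 2))*(-90))*(-80) = ((50*((-3 - 3)/(6 + 2)))*(-90))*(-80) = ((50*(-6/8))*(-90))*(-80) = ((50*(-6*⅛))*(-90))*(-80) = ((50*(-¾))*(-90))*(-80) = -75/2*(-90)*(-80) = 3375*(-80) = -270000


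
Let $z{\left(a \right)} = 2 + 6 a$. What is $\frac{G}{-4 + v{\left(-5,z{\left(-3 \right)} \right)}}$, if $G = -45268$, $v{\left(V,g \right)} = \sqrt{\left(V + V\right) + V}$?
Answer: $\frac{181072}{31} + \frac{45268 i \sqrt{15}}{31} \approx 5841.0 + 5655.6 i$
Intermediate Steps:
$v{\left(V,g \right)} = \sqrt{3} \sqrt{V}$ ($v{\left(V,g \right)} = \sqrt{2 V + V} = \sqrt{3 V} = \sqrt{3} \sqrt{V}$)
$\frac{G}{-4 + v{\left(-5,z{\left(-3 \right)} \right)}} = - \frac{45268}{-4 + \sqrt{3} \sqrt{-5}} = - \frac{45268}{-4 + \sqrt{3} i \sqrt{5}} = - \frac{45268}{-4 + i \sqrt{15}}$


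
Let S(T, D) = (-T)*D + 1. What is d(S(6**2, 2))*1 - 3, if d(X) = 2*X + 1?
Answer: -144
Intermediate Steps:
S(T, D) = 1 - D*T (S(T, D) = -D*T + 1 = 1 - D*T)
d(X) = 1 + 2*X
d(S(6**2, 2))*1 - 3 = (1 + 2*(1 - 1*2*6**2))*1 - 3 = (1 + 2*(1 - 1*2*36))*1 - 3 = (1 + 2*(1 - 72))*1 - 3 = (1 + 2*(-71))*1 - 3 = (1 - 142)*1 - 3 = -141*1 - 3 = -141 - 3 = -144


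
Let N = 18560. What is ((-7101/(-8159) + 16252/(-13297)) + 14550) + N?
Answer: 3592073105459/108490223 ≈ 33110.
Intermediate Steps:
((-7101/(-8159) + 16252/(-13297)) + 14550) + N = ((-7101/(-8159) + 16252/(-13297)) + 14550) + 18560 = ((-7101*(-1/8159) + 16252*(-1/13297)) + 14550) + 18560 = ((7101/8159 - 16252/13297) + 14550) + 18560 = (-38178071/108490223 + 14550) + 18560 = 1578494566579/108490223 + 18560 = 3592073105459/108490223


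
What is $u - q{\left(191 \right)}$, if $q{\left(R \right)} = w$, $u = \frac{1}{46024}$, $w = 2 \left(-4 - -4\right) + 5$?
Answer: $- \frac{230119}{46024} \approx -5.0$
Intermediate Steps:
$w = 5$ ($w = 2 \left(-4 + 4\right) + 5 = 2 \cdot 0 + 5 = 0 + 5 = 5$)
$u = \frac{1}{46024} \approx 2.1728 \cdot 10^{-5}$
$q{\left(R \right)} = 5$
$u - q{\left(191 \right)} = \frac{1}{46024} - 5 = - \frac{230119}{46024}$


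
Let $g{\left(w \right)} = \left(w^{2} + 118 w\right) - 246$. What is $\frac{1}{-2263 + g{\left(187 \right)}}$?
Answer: $\frac{1}{54526} \approx 1.834 \cdot 10^{-5}$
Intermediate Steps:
$g{\left(w \right)} = -246 + w^{2} + 118 w$
$\frac{1}{-2263 + g{\left(187 \right)}} = \frac{1}{-2263 + \left(-246 + 187^{2} + 118 \cdot 187\right)} = \frac{1}{-2263 + \left(-246 + 34969 + 22066\right)} = \frac{1}{-2263 + 56789} = \frac{1}{54526}$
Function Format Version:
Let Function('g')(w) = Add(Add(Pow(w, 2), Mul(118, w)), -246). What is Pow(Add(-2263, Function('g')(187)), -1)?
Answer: Rational(1, 54526) ≈ 1.8340e-5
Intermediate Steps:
Function('g')(w) = Add(-246, Pow(w, 2), Mul(118, w))
Pow(Add(-2263, Function('g')(187)), -1) = Pow(Add(-2263, Add(-246, Pow(187, 2), Mul(118, 187))), -1) = Pow(Add(-2263, Add(-246, 34969, 22066)), -1) = Pow(Add(-2263, 56789), -1) = Pow(54526, -1) = Rational(1, 54526)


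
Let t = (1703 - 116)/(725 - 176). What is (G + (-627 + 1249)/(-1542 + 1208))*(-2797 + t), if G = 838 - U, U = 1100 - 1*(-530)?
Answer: 67788514150/30561 ≈ 2.2181e+6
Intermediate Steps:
U = 1630 (U = 1100 + 530 = 1630)
t = 529/183 (t = 1587/549 = 1587*(1/549) = 529/183 ≈ 2.8907)
G = -792 (G = 838 - 1*1630 = 838 - 1630 = -792)
(G + (-627 + 1249)/(-1542 + 1208))*(-2797 + t) = (-792 + (-627 + 1249)/(-1542 + 1208))*(-2797 + 529/183) = (-792 + 622/(-334))*(-511322/183) = (-792 + 622*(-1/334))*(-511322/183) = (-792 - 311/167)*(-511322/183) = -132575/167*(-511322/183) = 67788514150/30561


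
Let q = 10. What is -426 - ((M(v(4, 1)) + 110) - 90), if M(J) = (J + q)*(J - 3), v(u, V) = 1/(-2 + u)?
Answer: -1679/4 ≈ -419.75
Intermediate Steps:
M(J) = (-3 + J)*(10 + J) (M(J) = (J + 10)*(J - 3) = (10 + J)*(-3 + J) = (-3 + J)*(10 + J))
-426 - ((M(v(4, 1)) + 110) - 90) = -426 - (((-30 + (1/(-2 + 4))² + 7/(-2 + 4)) + 110) - 90) = -426 - (((-30 + (1/2)² + 7/2) + 110) - 90) = -426 - (((-30 + (½)² + 7*(½)) + 110) - 90) = -426 - (((-30 + ¼ + 7/2) + 110) - 90) = -426 - ((-105/4 + 110) - 90) = -426 - (335/4 - 90) = -426 - 1*(-25/4) = -426 + 25/4 = -1679/4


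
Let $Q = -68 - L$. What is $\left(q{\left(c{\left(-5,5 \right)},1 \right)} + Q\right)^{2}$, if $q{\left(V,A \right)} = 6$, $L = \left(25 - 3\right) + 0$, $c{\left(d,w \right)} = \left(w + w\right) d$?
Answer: $7056$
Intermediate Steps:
$c{\left(d,w \right)} = 2 d w$ ($c{\left(d,w \right)} = 2 w d = 2 d w$)
$L = 22$ ($L = 22 + 0 = 22$)
$Q = -90$ ($Q = -68 - 22 = -90$)
$\left(q{\left(c{\left(-5,5 \right)},1 \right)} + Q\right)^{2} = \left(6 - 90\right)^{2} = \left(-84\right)^{2} = 7056$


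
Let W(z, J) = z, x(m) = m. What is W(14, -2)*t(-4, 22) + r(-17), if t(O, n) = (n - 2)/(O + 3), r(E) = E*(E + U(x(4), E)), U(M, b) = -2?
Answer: 43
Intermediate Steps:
r(E) = E*(-2 + E) (r(E) = E*(E - 2) = E*(-2 + E))
t(O, n) = (-2 + n)/(3 + O)
W(14, -2)*t(-4, 22) + r(-17) = 14*((-2 + 22)/(3 - 4)) - 17*(-2 - 17) = 14*(20/(-1)) - 17*(-19) = 14*(-1*20) + 323 = 14*(-20) + 323 = -280 + 323 = 43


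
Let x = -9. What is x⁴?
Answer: 6561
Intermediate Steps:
x⁴ = (-9)⁴ = 6561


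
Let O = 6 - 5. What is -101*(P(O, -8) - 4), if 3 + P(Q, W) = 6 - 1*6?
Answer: 707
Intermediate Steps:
O = 1
P(Q, W) = -3 (P(Q, W) = -3 + (6 - 1*6) = -3 + (6 - 6) = -3 + 0 = -3)
-101*(P(O, -8) - 4) = -101*(-3 - 4) = -101*(-7) = 707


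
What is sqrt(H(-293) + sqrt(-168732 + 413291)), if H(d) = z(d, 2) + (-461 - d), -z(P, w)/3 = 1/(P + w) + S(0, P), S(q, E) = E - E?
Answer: sqrt(-1580615 + 65863*sqrt(4991))/97 ≈ 18.070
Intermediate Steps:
S(q, E) = 0
z(P, w) = -3/(P + w) (z(P, w) = -3*(1/(P + w) + 0) = -3/(P + w))
H(d) = -461 - d - 3/(2 + d) (H(d) = -3/(d + 2) + (-461 - d) = -3/(2 + d) + (-461 - d) = -461 - d - 3/(2 + d))
sqrt(H(-293) + sqrt(-168732 + 413291)) = sqrt((-3 + (-461 - 1*(-293))*(2 - 293))/(2 - 293) + sqrt(-168732 + 413291)) = sqrt((-3 + (-461 + 293)*(-291))/(-291) + sqrt(244559)) = sqrt(-(-3 - 168*(-291))/291 + 7*sqrt(4991)) = sqrt(-(-3 + 48888)/291 + 7*sqrt(4991)) = sqrt(-1/291*48885 + 7*sqrt(4991)) = sqrt(-16295/97 + 7*sqrt(4991))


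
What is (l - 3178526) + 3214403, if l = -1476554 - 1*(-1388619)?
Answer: -52058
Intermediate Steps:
l = -87935 (l = -1476554 + 1388619 = -87935)
(l - 3178526) + 3214403 = (-87935 - 3178526) + 3214403 = -3266461 + 3214403 = -52058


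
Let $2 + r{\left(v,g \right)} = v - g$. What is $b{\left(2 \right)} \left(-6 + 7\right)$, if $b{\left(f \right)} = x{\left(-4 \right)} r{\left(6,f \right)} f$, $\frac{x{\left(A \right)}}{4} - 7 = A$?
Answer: $48$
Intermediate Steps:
$r{\left(v,g \right)} = -2 + v - g$ ($r{\left(v,g \right)} = -2 - \left(g - v\right) = -2 + v - g$)
$x{\left(A \right)} = 28 + 4 A$
$b{\left(f \right)} = f \left(48 - 12 f\right)$ ($b{\left(f \right)} = \left(28 + 4 \left(-4\right)\right) \left(-2 + 6 - f\right) f = \left(28 - 16\right) \left(4 - f\right) f = 12 \left(4 - f\right) f = \left(48 - 12 f\right) f = f \left(48 - 12 f\right)$)
$b{\left(2 \right)} \left(-6 + 7\right) = 12 \cdot 2 \left(4 - 2\right) \left(-6 + 7\right) = 12 \cdot 2 \left(4 - 2\right) 1 = 12 \cdot 2 \cdot 2 \cdot 1 = 48 \cdot 1 = 48$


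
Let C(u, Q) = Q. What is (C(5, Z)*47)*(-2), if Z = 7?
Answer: -658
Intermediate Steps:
(C(5, Z)*47)*(-2) = (7*47)*(-2) = 329*(-2) = -658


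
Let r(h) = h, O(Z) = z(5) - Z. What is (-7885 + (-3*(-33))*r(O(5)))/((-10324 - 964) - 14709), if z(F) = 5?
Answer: 7885/25997 ≈ 0.30330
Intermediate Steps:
O(Z) = 5 - Z
(-7885 + (-3*(-33))*r(O(5)))/((-10324 - 964) - 14709) = (-7885 + (-3*(-33))*(5 - 1*5))/((-10324 - 964) - 14709) = (-7885 + 99*(5 - 5))/(-11288 - 14709) = (-7885 + 99*0)/(-25997) = (-7885 + 0)*(-1/25997) = -7885*(-1/25997) = 7885/25997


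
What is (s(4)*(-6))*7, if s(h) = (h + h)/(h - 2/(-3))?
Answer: -72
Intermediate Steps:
s(h) = 2*h/(2/3 + h) (s(h) = (2*h)/(h - 2*(-1/3)) = (2*h)/(h + 2/3) = (2*h)/(2/3 + h) = 2*h/(2/3 + h))
(s(4)*(-6))*7 = ((6*4/(2 + 3*4))*(-6))*7 = ((6*4/(2 + 12))*(-6))*7 = ((6*4/14)*(-6))*7 = ((6*4*(1/14))*(-6))*7 = ((12/7)*(-6))*7 = -72/7*7 = -72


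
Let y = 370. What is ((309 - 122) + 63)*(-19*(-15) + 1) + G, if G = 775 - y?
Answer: 71905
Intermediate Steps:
G = 405 (G = 775 - 1*370 = 775 - 370 = 405)
((309 - 122) + 63)*(-19*(-15) + 1) + G = ((309 - 122) + 63)*(-19*(-15) + 1) + 405 = (187 + 63)*(285 + 1) + 405 = 250*286 + 405 = 71500 + 405 = 71905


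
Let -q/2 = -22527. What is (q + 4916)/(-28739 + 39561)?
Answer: 24985/5411 ≈ 4.6174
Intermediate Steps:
q = 45054 (q = -2*(-22527) = 45054)
(q + 4916)/(-28739 + 39561) = (45054 + 4916)/(-28739 + 39561) = 49970/10822 = 49970*(1/10822) = 24985/5411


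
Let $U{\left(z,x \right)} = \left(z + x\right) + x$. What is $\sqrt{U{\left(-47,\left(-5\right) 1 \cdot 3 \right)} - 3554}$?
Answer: $i \sqrt{3631} \approx 60.258 i$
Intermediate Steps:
$U{\left(z,x \right)} = z + 2 x$ ($U{\left(z,x \right)} = \left(x + z\right) + x = z + 2 x$)
$\sqrt{U{\left(-47,\left(-5\right) 1 \cdot 3 \right)} - 3554} = \sqrt{\left(-47 + 2 \left(-5\right) 1 \cdot 3\right) - 3554} = \sqrt{\left(-47 + 2 \left(\left(-5\right) 3\right)\right) - 3554} = \sqrt{\left(-47 + 2 \left(-15\right)\right) - 3554} = \sqrt{\left(-47 - 30\right) - 3554} = \sqrt{-77 - 3554} = \sqrt{-3631} = i \sqrt{3631}$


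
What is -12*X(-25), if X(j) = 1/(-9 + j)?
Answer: 6/17 ≈ 0.35294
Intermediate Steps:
-12*X(-25) = -12/(-9 - 25) = -12/(-34) = -12*(-1/34) = 6/17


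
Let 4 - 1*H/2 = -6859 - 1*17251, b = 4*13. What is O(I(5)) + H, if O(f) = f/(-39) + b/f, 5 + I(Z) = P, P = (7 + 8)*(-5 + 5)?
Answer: 9402457/195 ≈ 48218.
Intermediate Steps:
b = 52
P = 0 (P = 15*0 = 0)
I(Z) = -5 (I(Z) = -5 + 0 = -5)
O(f) = 52/f - f/39 (O(f) = f/(-39) + 52/f = f*(-1/39) + 52/f = -f/39 + 52/f = 52/f - f/39)
H = 48228 (H = 8 - 2*(-6859 - 1*17251) = 8 - 2*(-6859 - 17251) = 8 - 2*(-24110) = 8 + 48220 = 48228)
O(I(5)) + H = (52/(-5) - 1/39*(-5)) + 48228 = (52*(-⅕) + 5/39) + 48228 = (-52/5 + 5/39) + 48228 = -2003/195 + 48228 = 9402457/195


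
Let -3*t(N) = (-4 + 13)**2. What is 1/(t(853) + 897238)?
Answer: 1/897211 ≈ 1.1146e-6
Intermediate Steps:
t(N) = -27 (t(N) = -(-4 + 13)**2/3 = -1/3*9**2 = -1/3*81 = -27)
1/(t(853) + 897238) = 1/(-27 + 897238) = 1/897211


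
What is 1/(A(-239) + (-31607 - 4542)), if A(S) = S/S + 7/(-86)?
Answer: -86/3108735 ≈ -2.7664e-5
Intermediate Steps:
A(S) = 79/86 (A(S) = 1 + 7*(-1/86) = 1 - 7/86 = 79/86)
1/(A(-239) + (-31607 - 4542)) = 1/(79/86 + (-31607 - 4542)) = 1/(79/86 - 36149) = 1/(-3108735/86) = -86/3108735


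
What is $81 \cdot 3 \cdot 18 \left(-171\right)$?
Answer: $-747954$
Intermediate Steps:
$81 \cdot 3 \cdot 18 \left(-171\right) = 81 \cdot 54 \left(-171\right) = 4374 \left(-171\right) = -747954$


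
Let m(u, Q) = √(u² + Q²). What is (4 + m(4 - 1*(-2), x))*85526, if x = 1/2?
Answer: 342104 + 42763*√145 ≈ 8.5704e+5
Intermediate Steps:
x = ½ ≈ 0.50000
m(u, Q) = √(Q² + u²)
(4 + m(4 - 1*(-2), x))*85526 = (4 + √((½)² + (4 - 1*(-2))²))*85526 = (4 + √(¼ + (4 + 2)²))*85526 = (4 + √(¼ + 6²))*85526 = (4 + √(¼ + 36))*85526 = (4 + √(145/4))*85526 = (4 + √145/2)*85526 = 342104 + 42763*√145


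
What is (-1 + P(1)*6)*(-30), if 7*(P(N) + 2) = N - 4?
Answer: 3270/7 ≈ 467.14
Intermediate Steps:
P(N) = -18/7 + N/7 (P(N) = -2 + (N - 4)/7 = -2 + (-4 + N)/7 = -2 + (-4/7 + N/7) = -18/7 + N/7)
(-1 + P(1)*6)*(-30) = (-1 + (-18/7 + (1/7)*1)*6)*(-30) = (-1 + (-18/7 + 1/7)*6)*(-30) = (-1 - 17/7*6)*(-30) = (-1 - 102/7)*(-30) = -109/7*(-30) = 3270/7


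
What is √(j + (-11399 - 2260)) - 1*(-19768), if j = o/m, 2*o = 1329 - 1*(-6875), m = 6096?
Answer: 19768 + I*√31722502722/1524 ≈ 19768.0 + 116.87*I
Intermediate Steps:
o = 4102 (o = (1329 - 1*(-6875))/2 = (1329 + 6875)/2 = (½)*8204 = 4102)
j = 2051/3048 (j = 4102/6096 = 4102*(1/6096) = 2051/3048 ≈ 0.67290)
√(j + (-11399 - 2260)) - 1*(-19768) = √(2051/3048 + (-11399 - 2260)) - 1*(-19768) = √(2051/3048 - 13659) + 19768 = √(-41630581/3048) + 19768 = I*√31722502722/1524 + 19768 = 19768 + I*√31722502722/1524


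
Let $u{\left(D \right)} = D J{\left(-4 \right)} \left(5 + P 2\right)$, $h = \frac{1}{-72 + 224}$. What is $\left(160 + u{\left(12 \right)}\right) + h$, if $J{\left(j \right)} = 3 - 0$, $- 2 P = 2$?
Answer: $\frac{40737}{152} \approx 268.01$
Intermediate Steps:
$P = -1$ ($P = \left(- \frac{1}{2}\right) 2 = -1$)
$h = \frac{1}{152} \approx 0.0065789$
$J{\left(j \right)} = 3$ ($J{\left(j \right)} = 3 + 0 = 3$)
$u{\left(D \right)} = 9 D$ ($u{\left(D \right)} = D 3 \left(5 - 2\right) = 3 D \left(5 - 2\right) = 3 D 3 = 9 D$)
$\left(160 + u{\left(12 \right)}\right) + h = \left(160 + 9 \cdot 12\right) + \frac{1}{152} = \left(160 + 108\right) + \frac{1}{152} = 268 + \frac{1}{152} = \frac{40737}{152}$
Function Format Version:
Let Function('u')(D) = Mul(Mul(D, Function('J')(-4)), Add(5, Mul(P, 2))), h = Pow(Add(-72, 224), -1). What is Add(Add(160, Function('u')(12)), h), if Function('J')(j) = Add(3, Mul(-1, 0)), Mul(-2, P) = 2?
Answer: Rational(40737, 152) ≈ 268.01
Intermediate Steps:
P = -1 (P = Mul(Rational(-1, 2), 2) = -1)
h = Rational(1, 152) (h = Pow(152, -1) = Rational(1, 152) ≈ 0.0065789)
Function('J')(j) = 3 (Function('J')(j) = Add(3, 0) = 3)
Function('u')(D) = Mul(9, D) (Function('u')(D) = Mul(Mul(D, 3), Add(5, Mul(-1, 2))) = Mul(Mul(3, D), Add(5, -2)) = Mul(Mul(3, D), 3) = Mul(9, D))
Add(Add(160, Function('u')(12)), h) = Add(Add(160, Mul(9, 12)), Rational(1, 152)) = Add(Add(160, 108), Rational(1, 152)) = Add(268, Rational(1, 152)) = Rational(40737, 152)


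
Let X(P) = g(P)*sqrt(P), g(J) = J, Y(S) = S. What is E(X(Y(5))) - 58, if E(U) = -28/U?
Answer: -58 - 28*sqrt(5)/25 ≈ -60.504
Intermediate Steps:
X(P) = P**(3/2) (X(P) = P*sqrt(P) = P**(3/2))
E(X(Y(5))) - 58 = -28*sqrt(5)/25 - 58 = -58 - 28*sqrt(5)/25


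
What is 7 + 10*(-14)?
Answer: -133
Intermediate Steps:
7 + 10*(-14) = 7 - 140 = -133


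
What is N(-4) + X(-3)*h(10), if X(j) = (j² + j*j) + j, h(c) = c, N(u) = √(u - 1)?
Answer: 150 + I*√5 ≈ 150.0 + 2.2361*I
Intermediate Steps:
N(u) = √(-1 + u)
X(j) = j + 2*j² (X(j) = (j² + j²) + j = 2*j² + j = j + 2*j²)
N(-4) + X(-3)*h(10) = √(-1 - 4) - 3*(1 + 2*(-3))*10 = √(-5) - 3*(1 - 6)*10 = I*√5 - 3*(-5)*10 = I*√5 + 15*10 = I*√5 + 150 = 150 + I*√5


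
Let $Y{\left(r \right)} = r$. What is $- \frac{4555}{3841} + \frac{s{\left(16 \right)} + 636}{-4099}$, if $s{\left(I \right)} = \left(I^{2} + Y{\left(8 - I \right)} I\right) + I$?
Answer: $- \frac{21666925}{15744259} \approx -1.3762$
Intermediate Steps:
$s{\left(I \right)} = I + I^{2} + I \left(8 - I\right)$ ($s{\left(I \right)} = \left(I^{2} + \left(8 - I\right) I\right) + I = \left(I^{2} + I \left(8 - I\right)\right) + I = I + I^{2} + I \left(8 - I\right)$)
$- \frac{4555}{3841} + \frac{s{\left(16 \right)} + 636}{-4099} = - \frac{4555}{3841} + \frac{9 \cdot 16 + 636}{-4099} = \left(-4555\right) \frac{1}{3841} + \left(144 + 636\right) \left(- \frac{1}{4099}\right) = - \frac{4555}{3841} + 780 \left(- \frac{1}{4099}\right) = - \frac{4555}{3841} - \frac{780}{4099} = - \frac{21666925}{15744259}$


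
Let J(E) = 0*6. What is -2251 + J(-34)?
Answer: -2251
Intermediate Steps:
J(E) = 0
-2251 + J(-34) = -2251 + 0 = -2251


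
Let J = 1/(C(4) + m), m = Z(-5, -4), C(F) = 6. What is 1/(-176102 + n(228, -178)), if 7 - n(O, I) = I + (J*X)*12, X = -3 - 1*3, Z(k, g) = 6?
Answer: -1/175911 ≈ -5.6847e-6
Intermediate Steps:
X = -6 (X = -3 - 3 = -6)
m = 6
J = 1/12 (J = 1/(6 + 6) = 1/12 ≈ 0.083333)
n(O, I) = 13 - I (n(O, I) = 7 - (I + ((1/12)*(-6))*12) = 7 - (I - ½*12) = 7 - (I - 6) = 7 - (-6 + I) = 7 + (6 - I) = 13 - I)
1/(-176102 + n(228, -178)) = 1/(-176102 + (13 - 1*(-178))) = 1/(-176102 + (13 + 178)) = 1/(-176102 + 191) = 1/(-175911) = -1/175911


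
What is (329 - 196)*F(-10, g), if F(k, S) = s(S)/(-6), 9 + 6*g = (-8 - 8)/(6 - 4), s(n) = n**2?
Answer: -38437/216 ≈ -177.95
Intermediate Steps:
g = -17/6 (g = -3/2 + ((-8 - 8)/(6 - 4))/6 = -3/2 + (-16/2)/6 = -3/2 + (-16*1/2)/6 = -3/2 + (1/6)*(-8) = -3/2 - 4/3 = -17/6 ≈ -2.8333)
F(k, S) = -S**2/6 (F(k, S) = S**2/(-6) = S**2*(-1/6) = -S**2/6)
(329 - 196)*F(-10, g) = (329 - 196)*(-(-17/6)**2/6) = 133*(-1/6*289/36) = 133*(-289/216) = -38437/216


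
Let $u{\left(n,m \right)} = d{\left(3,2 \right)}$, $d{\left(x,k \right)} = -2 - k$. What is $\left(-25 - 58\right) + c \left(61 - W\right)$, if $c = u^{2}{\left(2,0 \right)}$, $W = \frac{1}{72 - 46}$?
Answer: $\frac{11601}{13} \approx 892.38$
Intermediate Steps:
$W = \frac{1}{26} \approx 0.038462$
$u{\left(n,m \right)} = -4$ ($u{\left(n,m \right)} = -2 - 2 = -4$)
$c = 16$ ($c = \left(-4\right)^{2} = 16$)
$\left(-25 - 58\right) + c \left(61 - W\right) = \left(-25 - 58\right) + 16 \left(61 - \frac{1}{26}\right) = -83 + 16 \left(61 - \frac{1}{26}\right) = -83 + 16 \cdot \frac{1585}{26} = -83 + \frac{12680}{13} = \frac{11601}{13}$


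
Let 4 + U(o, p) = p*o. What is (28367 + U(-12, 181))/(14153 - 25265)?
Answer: -26191/11112 ≈ -2.3570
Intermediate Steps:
U(o, p) = -4 + o*p (U(o, p) = -4 + p*o = -4 + o*p)
(28367 + U(-12, 181))/(14153 - 25265) = (28367 + (-4 - 12*181))/(14153 - 25265) = (28367 + (-4 - 2172))/(-11112) = (28367 - 2176)*(-1/11112) = 26191*(-1/11112) = -26191/11112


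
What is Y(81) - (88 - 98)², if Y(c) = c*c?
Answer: 6461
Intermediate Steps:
Y(c) = c²
Y(81) - (88 - 98)² = 81² - (88 - 98)² = 6561 - 1*(-10)² = 6561 - 1*100 = 6561 - 100 = 6461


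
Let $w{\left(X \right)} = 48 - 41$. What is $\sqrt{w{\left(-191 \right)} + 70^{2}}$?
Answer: $\sqrt{4907} \approx 70.05$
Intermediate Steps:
$w{\left(X \right)} = 7$
$\sqrt{w{\left(-191 \right)} + 70^{2}} = \sqrt{7 + 70^{2}} = \sqrt{7 + 4900} = \sqrt{4907}$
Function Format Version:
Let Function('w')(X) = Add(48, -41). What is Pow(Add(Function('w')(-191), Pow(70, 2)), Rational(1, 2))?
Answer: Pow(4907, Rational(1, 2)) ≈ 70.050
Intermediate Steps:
Function('w')(X) = 7
Pow(Add(Function('w')(-191), Pow(70, 2)), Rational(1, 2)) = Pow(Add(7, Pow(70, 2)), Rational(1, 2)) = Pow(Add(7, 4900), Rational(1, 2)) = Pow(4907, Rational(1, 2))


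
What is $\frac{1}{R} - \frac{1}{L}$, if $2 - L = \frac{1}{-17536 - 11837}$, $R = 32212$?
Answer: $- \frac{946104329}{1892358364} \approx -0.49996$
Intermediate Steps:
$L = \frac{58747}{29373}$ ($L = 2 - \frac{1}{-17536 - 11837} = 2 - \frac{1}{-29373} = 2 - - \frac{1}{29373} = 2 + \frac{1}{29373} = \frac{58747}{29373} \approx 2.0$)
$\frac{1}{R} - \frac{1}{L} = \frac{1}{32212} - \frac{1}{\frac{58747}{29373}} = \frac{1}{32212} - \frac{29373}{58747} = - \frac{946104329}{1892358364}$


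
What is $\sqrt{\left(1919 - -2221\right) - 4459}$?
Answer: $i \sqrt{319} \approx 17.861 i$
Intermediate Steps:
$\sqrt{\left(1919 - -2221\right) - 4459} = \sqrt{\left(1919 + 2221\right) - 4459} = \sqrt{4140 - 4459} = \sqrt{-319} = i \sqrt{319}$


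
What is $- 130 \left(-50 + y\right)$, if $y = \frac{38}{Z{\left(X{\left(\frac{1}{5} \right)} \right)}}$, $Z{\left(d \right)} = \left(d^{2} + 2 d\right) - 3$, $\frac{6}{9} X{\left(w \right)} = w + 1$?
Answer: $\frac{125125}{24} \approx 5213.5$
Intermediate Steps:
$X{\left(w \right)} = \frac{3}{2} + \frac{3 w}{2}$ ($X{\left(w \right)} = \frac{3 \left(w + 1\right)}{2} = \frac{3 \left(1 + w\right)}{2} = \frac{3}{2} + \frac{3 w}{2}$)
$Z{\left(d \right)} = -3 + d^{2} + 2 d$
$y = \frac{475}{48}$ ($y = \frac{38}{-3 + \left(\frac{3}{2} + \frac{3}{2 \cdot 5}\right)^{2} + 2 \left(\frac{3}{2} + \frac{3}{2 \cdot 5}\right)} = \frac{38}{-3 + \left(\frac{3}{2} + \frac{3}{2} \cdot \frac{1}{5}\right)^{2} + 2 \left(\frac{3}{2} + \frac{3}{2} \cdot \frac{1}{5}\right)} = \frac{38}{-3 + \left(\frac{3}{2} + \frac{3}{10}\right)^{2} + 2 \left(\frac{3}{2} + \frac{3}{10}\right)} = \frac{38}{-3 + \left(\frac{9}{5}\right)^{2} + 2 \cdot \frac{9}{5}} = \frac{38}{-3 + \frac{81}{25} + \frac{18}{5}} = \frac{38}{\frac{96}{25}} = 38 \cdot \frac{25}{96} = \frac{475}{48} \approx 9.8958$)
$- 130 \left(-50 + y\right) = - 130 \left(-50 + \frac{475}{48}\right) = \left(-130\right) \left(- \frac{1925}{48}\right) = \frac{125125}{24}$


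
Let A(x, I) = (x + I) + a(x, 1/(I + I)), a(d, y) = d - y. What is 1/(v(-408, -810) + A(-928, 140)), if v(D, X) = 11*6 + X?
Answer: -280/688801 ≈ -0.00040650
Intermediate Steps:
A(x, I) = I + 2*x - 1/(2*I) (A(x, I) = (x + I) + (x - 1/(I + I)) = (I + x) + (x - 1/(2*I)) = I + 2*x - 1/(2*I))
v(D, X) = 66 + X
1/(v(-408, -810) + A(-928, 140)) = 1/((66 - 810) + (140 + 2*(-928) - ½/140)) = 1/(-744 + (140 - 1856 - ½*1/140)) = 1/(-744 + (140 - 1856 - 1/280)) = 1/(-744 - 480481/280) = 1/(-688801/280) = -280/688801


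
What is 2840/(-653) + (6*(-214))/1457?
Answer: -4976332/951421 ≈ -5.2304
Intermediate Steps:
2840/(-653) + (6*(-214))/1457 = 2840*(-1/653) - 1284*1/1457 = -2840/653 - 1284/1457 = -4976332/951421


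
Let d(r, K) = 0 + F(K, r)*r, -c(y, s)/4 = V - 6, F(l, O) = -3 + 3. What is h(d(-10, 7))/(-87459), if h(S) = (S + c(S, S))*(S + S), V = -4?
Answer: 0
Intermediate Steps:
F(l, O) = 0
c(y, s) = 40 (c(y, s) = -4*(-4 - 6) = -4*(-10) = 40)
d(r, K) = 0 (d(r, K) = 0 + 0*r = 0 + 0 = 0)
h(S) = 2*S*(40 + S) (h(S) = (S + 40)*(S + S) = (40 + S)*(2*S) = 2*S*(40 + S))
h(d(-10, 7))/(-87459) = (2*0*(40 + 0))/(-87459) = (2*0*40)*(-1/87459) = 0*(-1/87459) = 0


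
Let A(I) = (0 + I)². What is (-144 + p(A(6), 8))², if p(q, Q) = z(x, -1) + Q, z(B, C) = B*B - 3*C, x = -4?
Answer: 13689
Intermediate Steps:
z(B, C) = B² - 3*C
A(I) = I²
p(q, Q) = 19 + Q (p(q, Q) = ((-4)² - 3*(-1)) + Q = (16 + 3) + Q = 19 + Q)
(-144 + p(A(6), 8))² = (-144 + (19 + 8))² = (-144 + 27)² = (-117)² = 13689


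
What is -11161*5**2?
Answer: -279025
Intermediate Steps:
-11161*5**2 = -11161*25 = -279025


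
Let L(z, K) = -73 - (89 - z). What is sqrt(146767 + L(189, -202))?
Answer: sqrt(146794) ≈ 383.14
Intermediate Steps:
L(z, K) = -162 + z (L(z, K) = -73 + (-89 + z) = -162 + z)
sqrt(146767 + L(189, -202)) = sqrt(146767 + (-162 + 189)) = sqrt(146767 + 27) = sqrt(146794)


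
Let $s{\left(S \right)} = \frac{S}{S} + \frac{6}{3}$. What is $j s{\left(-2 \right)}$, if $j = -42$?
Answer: $-126$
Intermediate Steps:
$s{\left(S \right)} = 3$ ($s{\left(S \right)} = 1 + 6 \cdot \frac{1}{3} = 1 + 2 = 3$)
$j s{\left(-2 \right)} = \left(-42\right) 3 = -126$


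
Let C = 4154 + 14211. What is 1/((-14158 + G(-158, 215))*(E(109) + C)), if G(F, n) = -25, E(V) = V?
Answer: -1/262016742 ≈ -3.8166e-9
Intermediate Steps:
C = 18365
1/((-14158 + G(-158, 215))*(E(109) + C)) = 1/((-14158 - 25)*(109 + 18365)) = 1/(-14183*18474) = 1/(-262016742) = -1/262016742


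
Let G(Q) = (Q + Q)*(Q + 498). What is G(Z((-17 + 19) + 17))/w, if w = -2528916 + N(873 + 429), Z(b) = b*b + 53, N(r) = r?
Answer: -41952/140423 ≈ -0.29875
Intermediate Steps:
Z(b) = 53 + b**2 (Z(b) = b**2 + 53 = 53 + b**2)
w = -2527614 (w = -2528916 + (873 + 429) = -2528916 + 1302 = -2527614)
G(Q) = 2*Q*(498 + Q) (G(Q) = (2*Q)*(498 + Q) = 2*Q*(498 + Q))
G(Z((-17 + 19) + 17))/w = (2*(53 + ((-17 + 19) + 17)**2)*(498 + (53 + ((-17 + 19) + 17)**2)))/(-2527614) = (2*(53 + (2 + 17)**2)*(498 + (53 + (2 + 17)**2)))*(-1/2527614) = (2*(53 + 19**2)*(498 + (53 + 19**2)))*(-1/2527614) = (2*(53 + 361)*(498 + (53 + 361)))*(-1/2527614) = (2*414*(498 + 414))*(-1/2527614) = (2*414*912)*(-1/2527614) = 755136*(-1/2527614) = -41952/140423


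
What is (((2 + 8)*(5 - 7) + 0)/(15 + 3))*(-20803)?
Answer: 208030/9 ≈ 23114.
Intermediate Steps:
(((2 + 8)*(5 - 7) + 0)/(15 + 3))*(-20803) = ((10*(-2) + 0)/18)*(-20803) = ((-20 + 0)*(1/18))*(-20803) = -20*1/18*(-20803) = -10/9*(-20803) = 208030/9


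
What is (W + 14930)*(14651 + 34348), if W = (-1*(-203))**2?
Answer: 2750754861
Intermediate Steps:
W = 41209 (W = 203**2 = 41209)
(W + 14930)*(14651 + 34348) = (41209 + 14930)*(14651 + 34348) = 56139*48999 = 2750754861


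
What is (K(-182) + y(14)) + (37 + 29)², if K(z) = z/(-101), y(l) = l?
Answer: 441552/101 ≈ 4371.8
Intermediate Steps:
K(z) = -z/101 (K(z) = z*(-1/101) = -z/101)
(K(-182) + y(14)) + (37 + 29)² = (-1/101*(-182) + 14) + (37 + 29)² = (182/101 + 14) + 66² = 1596/101 + 4356 = 441552/101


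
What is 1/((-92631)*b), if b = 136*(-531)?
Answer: 1/6689440296 ≈ 1.4949e-10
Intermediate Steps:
b = -72216
1/((-92631)*b) = 1/(-92631*(-72216)) = -1/92631*(-1/72216) = 1/6689440296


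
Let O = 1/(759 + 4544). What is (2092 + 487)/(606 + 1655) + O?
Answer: 13678698/11990083 ≈ 1.1408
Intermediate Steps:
O = 1/5303 ≈ 0.00018857
(2092 + 487)/(606 + 1655) + O = (2092 + 487)/(606 + 1655) + 1/5303 = 2579/2261 + 1/5303 = 13678698/11990083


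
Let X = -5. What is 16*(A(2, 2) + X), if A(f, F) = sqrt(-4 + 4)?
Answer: -80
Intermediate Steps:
A(f, F) = 0 (A(f, F) = sqrt(0) = 0)
16*(A(2, 2) + X) = 16*(0 - 5) = 16*(-5) = -80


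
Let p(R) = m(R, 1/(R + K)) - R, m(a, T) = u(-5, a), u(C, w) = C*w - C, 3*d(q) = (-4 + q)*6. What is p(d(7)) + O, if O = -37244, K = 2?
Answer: -37275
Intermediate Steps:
d(q) = -8 + 2*q (d(q) = ((-4 + q)*6)/3 = (-24 + 6*q)/3 = -8 + 2*q)
u(C, w) = -C + C*w
m(a, T) = 5 - 5*a (m(a, T) = -5*(-1 + a) = 5 - 5*a)
p(R) = 5 - 6*R (p(R) = (5 - 5*R) - R = 5 - 6*R)
p(d(7)) + O = (5 - 6*(-8 + 2*7)) - 37244 = (5 - 6*(-8 + 14)) - 37244 = (5 - 6*6) - 37244 = (5 - 36) - 37244 = -31 - 37244 = -37275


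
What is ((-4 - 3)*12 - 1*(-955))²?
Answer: 758641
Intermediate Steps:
((-4 - 3)*12 - 1*(-955))² = (-7*12 + 955)² = (-84 + 955)² = 871² = 758641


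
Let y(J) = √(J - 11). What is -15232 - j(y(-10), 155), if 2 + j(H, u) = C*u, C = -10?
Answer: -13680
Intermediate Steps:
y(J) = √(-11 + J)
j(H, u) = -2 - 10*u
-15232 - j(y(-10), 155) = -15232 - (-2 - 10*155) = -15232 - (-2 - 1550) = -15232 - 1*(-1552) = -15232 + 1552 = -13680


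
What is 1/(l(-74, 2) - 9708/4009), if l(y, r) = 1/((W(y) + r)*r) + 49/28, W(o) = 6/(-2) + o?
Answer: -1202700/815693 ≈ -1.4745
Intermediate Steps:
W(o) = -3 + o (W(o) = 6*(-1/2) + o = -3 + o)
l(y, r) = 7/4 + 1/(r*(-3 + r + y)) (l(y, r) = 1/(((-3 + y) + r)*r) + 49/28 = 1/((-3 + r + y)*r) + 49*(1/28) = 1/(r*(-3 + r + y)) + 7/4 = 7/4 + 1/(r*(-3 + r + y)))
1/(l(-74, 2) - 9708/4009) = 1/((1/4)*(4 + 7*2**2 + 7*2*(-3 - 74))/(2*(-3 + 2 - 74)) - 9708/4009) = 1/((1/4)*(1/2)*(4 + 7*4 + 7*2*(-77))/(-75) - 9708*1/4009) = 1/((1/4)*(1/2)*(-1/75)*(4 + 28 - 1078) - 9708/4009) = 1/((1/4)*(1/2)*(-1/75)*(-1046) - 9708/4009) = 1/(523/300 - 9708/4009) = 1/(-815693/1202700) = -1202700/815693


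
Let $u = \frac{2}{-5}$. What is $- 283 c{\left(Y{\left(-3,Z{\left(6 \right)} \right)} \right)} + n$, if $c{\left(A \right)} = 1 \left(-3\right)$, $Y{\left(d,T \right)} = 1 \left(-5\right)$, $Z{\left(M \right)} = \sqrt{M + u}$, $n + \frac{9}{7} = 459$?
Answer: $\frac{9147}{7} \approx 1306.7$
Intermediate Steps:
$n = \frac{3204}{7}$ ($n = - \frac{9}{7} + 459 = \frac{3204}{7} \approx 457.71$)
$u = - \frac{2}{5}$ ($u = 2 \left(- \frac{1}{5}\right) = - \frac{2}{5} \approx -0.4$)
$Z{\left(M \right)} = \sqrt{- \frac{2}{5} + M}$ ($Z{\left(M \right)} = \sqrt{M - \frac{2}{5}} = \sqrt{- \frac{2}{5} + M}$)
$Y{\left(d,T \right)} = -5$
$c{\left(A \right)} = -3$
$- 283 c{\left(Y{\left(-3,Z{\left(6 \right)} \right)} \right)} + n = \left(-283\right) \left(-3\right) + \frac{3204}{7} = 849 + \frac{3204}{7} = \frac{9147}{7}$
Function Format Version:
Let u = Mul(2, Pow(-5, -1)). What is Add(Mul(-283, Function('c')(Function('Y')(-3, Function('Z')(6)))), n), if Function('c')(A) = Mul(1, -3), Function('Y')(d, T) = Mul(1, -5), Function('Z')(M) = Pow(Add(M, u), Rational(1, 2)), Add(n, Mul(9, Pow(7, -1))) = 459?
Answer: Rational(9147, 7) ≈ 1306.7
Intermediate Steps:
n = Rational(3204, 7) (n = Add(Rational(-9, 7), 459) = Rational(3204, 7) ≈ 457.71)
u = Rational(-2, 5) (u = Mul(2, Rational(-1, 5)) = Rational(-2, 5) ≈ -0.40000)
Function('Z')(M) = Pow(Add(Rational(-2, 5), M), Rational(1, 2)) (Function('Z')(M) = Pow(Add(M, Rational(-2, 5)), Rational(1, 2)) = Pow(Add(Rational(-2, 5), M), Rational(1, 2)))
Function('Y')(d, T) = -5
Function('c')(A) = -3
Add(Mul(-283, Function('c')(Function('Y')(-3, Function('Z')(6)))), n) = Add(Mul(-283, -3), Rational(3204, 7)) = Add(849, Rational(3204, 7)) = Rational(9147, 7)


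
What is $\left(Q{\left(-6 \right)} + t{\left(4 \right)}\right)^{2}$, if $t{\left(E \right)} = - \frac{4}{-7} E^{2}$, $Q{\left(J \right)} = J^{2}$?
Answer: $\frac{99856}{49} \approx 2037.9$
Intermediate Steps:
$t{\left(E \right)} = \frac{4 E^{2}}{7}$ ($t{\left(E \right)} = \left(-4\right) \left(- \frac{1}{7}\right) E^{2} = \frac{4 E^{2}}{7}$)
$\left(Q{\left(-6 \right)} + t{\left(4 \right)}\right)^{2} = \left(\left(-6\right)^{2} + \frac{4 \cdot 4^{2}}{7}\right)^{2} = \left(36 + \frac{4}{7} \cdot 16\right)^{2} = \left(36 + \frac{64}{7}\right)^{2} = \left(\frac{316}{7}\right)^{2} = \frac{99856}{49}$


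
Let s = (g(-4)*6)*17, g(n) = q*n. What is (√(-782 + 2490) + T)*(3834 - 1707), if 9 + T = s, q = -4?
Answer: 3452121 + 4254*√427 ≈ 3.5400e+6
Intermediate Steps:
g(n) = -4*n
s = 1632 (s = (-4*(-4)*6)*17 = (16*6)*17 = 96*17 = 1632)
T = 1623 (T = -9 + 1632 = 1623)
(√(-782 + 2490) + T)*(3834 - 1707) = (√(-782 + 2490) + 1623)*(3834 - 1707) = (√1708 + 1623)*2127 = (2*√427 + 1623)*2127 = (1623 + 2*√427)*2127 = 3452121 + 4254*√427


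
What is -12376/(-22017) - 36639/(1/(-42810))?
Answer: 34534007757406/22017 ≈ 1.5685e+9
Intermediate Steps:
-12376/(-22017) - 36639/(1/(-42810)) = -12376*(-1/22017) - 36639/(-1/42810) = 12376/22017 - 36639*(-42810) = 12376/22017 + 1568515590 = 34534007757406/22017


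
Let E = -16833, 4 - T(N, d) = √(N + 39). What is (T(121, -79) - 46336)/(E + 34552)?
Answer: -3564/1363 - 4*√10/17719 ≈ -2.6155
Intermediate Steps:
T(N, d) = 4 - √(39 + N) (T(N, d) = 4 - √(N + 39) = 4 - √(39 + N))
(T(121, -79) - 46336)/(E + 34552) = ((4 - √(39 + 121)) - 46336)/(-16833 + 34552) = ((4 - √160) - 46336)/17719 = ((4 - 4*√10) - 46336)*(1/17719) = (-46332 - 4*√10)*(1/17719) = -3564/1363 - 4*√10/17719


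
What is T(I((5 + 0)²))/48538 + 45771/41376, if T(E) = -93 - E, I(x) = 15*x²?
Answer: 304980805/334718048 ≈ 0.91116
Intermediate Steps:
T(I((5 + 0)²))/48538 + 45771/41376 = (-93 - 15*((5 + 0)²)²)/48538 + 45771/41376 = (-93 - 15*(5²)²)*(1/48538) + 45771*(1/41376) = (-93 - 15*25²)*(1/48538) + 15257/13792 = (-93 - 15*625)*(1/48538) + 15257/13792 = (-93 - 1*9375)*(1/48538) + 15257/13792 = (-93 - 9375)*(1/48538) + 15257/13792 = -9468*1/48538 + 15257/13792 = -4734/24269 + 15257/13792 = 304980805/334718048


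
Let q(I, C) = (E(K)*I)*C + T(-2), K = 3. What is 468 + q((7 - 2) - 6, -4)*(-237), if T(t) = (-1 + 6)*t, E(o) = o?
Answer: -6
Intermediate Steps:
T(t) = 5*t
q(I, C) = -10 + 3*C*I (q(I, C) = (3*I)*C + 5*(-2) = 3*C*I - 10 = -10 + 3*C*I)
468 + q((7 - 2) - 6, -4)*(-237) = 468 + (-10 + 3*(-4)*((7 - 2) - 6))*(-237) = 468 + (-10 + 3*(-4)*(5 - 6))*(-237) = 468 + (-10 + 3*(-4)*(-1))*(-237) = 468 + (-10 + 12)*(-237) = 468 + 2*(-237) = 468 - 474 = -6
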